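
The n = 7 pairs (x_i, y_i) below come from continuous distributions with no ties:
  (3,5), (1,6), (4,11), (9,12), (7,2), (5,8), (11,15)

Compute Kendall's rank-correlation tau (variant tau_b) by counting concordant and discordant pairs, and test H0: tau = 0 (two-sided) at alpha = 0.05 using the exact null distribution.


Step 1: Enumerate the 21 unordered pairs (i,j) with i<j and classify each by sign(x_j-x_i) * sign(y_j-y_i).
  (1,2):dx=-2,dy=+1->D; (1,3):dx=+1,dy=+6->C; (1,4):dx=+6,dy=+7->C; (1,5):dx=+4,dy=-3->D
  (1,6):dx=+2,dy=+3->C; (1,7):dx=+8,dy=+10->C; (2,3):dx=+3,dy=+5->C; (2,4):dx=+8,dy=+6->C
  (2,5):dx=+6,dy=-4->D; (2,6):dx=+4,dy=+2->C; (2,7):dx=+10,dy=+9->C; (3,4):dx=+5,dy=+1->C
  (3,5):dx=+3,dy=-9->D; (3,6):dx=+1,dy=-3->D; (3,7):dx=+7,dy=+4->C; (4,5):dx=-2,dy=-10->C
  (4,6):dx=-4,dy=-4->C; (4,7):dx=+2,dy=+3->C; (5,6):dx=-2,dy=+6->D; (5,7):dx=+4,dy=+13->C
  (6,7):dx=+6,dy=+7->C
Step 2: C = 15, D = 6, total pairs = 21.
Step 3: tau = (C - D)/(n(n-1)/2) = (15 - 6)/21 = 0.428571.
Step 4: Exact two-sided p-value (enumerate n! = 5040 permutations of y under H0): p = 0.238889.
Step 5: alpha = 0.05. fail to reject H0.

tau_b = 0.4286 (C=15, D=6), p = 0.238889, fail to reject H0.


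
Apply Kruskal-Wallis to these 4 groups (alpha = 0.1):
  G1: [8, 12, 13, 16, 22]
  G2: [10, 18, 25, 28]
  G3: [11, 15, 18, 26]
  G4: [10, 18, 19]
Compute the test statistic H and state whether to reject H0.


Step 1: Combine all N = 16 observations and assign midranks.
sorted (value, group, rank): (8,G1,1), (10,G2,2.5), (10,G4,2.5), (11,G3,4), (12,G1,5), (13,G1,6), (15,G3,7), (16,G1,8), (18,G2,10), (18,G3,10), (18,G4,10), (19,G4,12), (22,G1,13), (25,G2,14), (26,G3,15), (28,G2,16)
Step 2: Sum ranks within each group.
R_1 = 33 (n_1 = 5)
R_2 = 42.5 (n_2 = 4)
R_3 = 36 (n_3 = 4)
R_4 = 24.5 (n_4 = 3)
Step 3: H = 12/(N(N+1)) * sum(R_i^2/n_i) - 3(N+1)
     = 12/(16*17) * (33^2/5 + 42.5^2/4 + 36^2/4 + 24.5^2/3) - 3*17
     = 0.044118 * 1193.45 - 51
     = 1.652022.
Step 4: Ties present; correction factor C = 1 - 30/(16^3 - 16) = 0.992647. Corrected H = 1.652022 / 0.992647 = 1.664259.
Step 5: Under H0, H ~ chi^2(3); p-value = 0.644909.
Step 6: alpha = 0.1. fail to reject H0.

H = 1.6643, df = 3, p = 0.644909, fail to reject H0.


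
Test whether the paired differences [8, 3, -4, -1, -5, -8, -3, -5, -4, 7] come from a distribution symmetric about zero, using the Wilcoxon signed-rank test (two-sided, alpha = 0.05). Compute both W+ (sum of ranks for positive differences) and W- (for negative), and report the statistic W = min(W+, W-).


Step 1: Drop any zero differences (none here) and take |d_i|.
|d| = [8, 3, 4, 1, 5, 8, 3, 5, 4, 7]
Step 2: Midrank |d_i| (ties get averaged ranks).
ranks: |8|->9.5, |3|->2.5, |4|->4.5, |1|->1, |5|->6.5, |8|->9.5, |3|->2.5, |5|->6.5, |4|->4.5, |7|->8
Step 3: Attach original signs; sum ranks with positive sign and with negative sign.
W+ = 9.5 + 2.5 + 8 = 20
W- = 4.5 + 1 + 6.5 + 9.5 + 2.5 + 6.5 + 4.5 = 35
(Check: W+ + W- = 55 should equal n(n+1)/2 = 55.)
Step 4: Test statistic W = min(W+, W-) = 20.
Step 5: Ties in |d|, so use the tie-corrected normal approximation.
        E[W] = n(n+1)/4 = 10*11/4 = 27.5.
        Tie groups: |d|=3 (t=2), |d|=4 (t=2), |d|=5 (t=2), |d|=8 (t=2); sum(t^3 - t) = 24.
        Var[W] = n(n+1)(2n+1)/24 - sum(t^3-t)/48 = 2310/24 - 24/48 = 95.75.
        z = (W - E[W]) / sqrt(Var[W]) = (20 - 27.5) / 9.7852 = -0.7665.
        Two-sided p = 2*Phi(z) = 0.443400.
Step 6: alpha = 0.05. fail to reject H0.

W+ = 20, W- = 35, W = min = 20, p = 0.443400, fail to reject H0.


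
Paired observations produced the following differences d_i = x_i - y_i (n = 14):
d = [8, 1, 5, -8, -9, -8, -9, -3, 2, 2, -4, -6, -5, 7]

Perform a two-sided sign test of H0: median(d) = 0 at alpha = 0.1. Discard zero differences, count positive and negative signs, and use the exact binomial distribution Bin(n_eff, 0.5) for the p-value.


Step 1: Discard zero differences. Original n = 14; n_eff = number of nonzero differences = 14.
Nonzero differences (with sign): +8, +1, +5, -8, -9, -8, -9, -3, +2, +2, -4, -6, -5, +7
Step 2: Count signs: positive = 6, negative = 8.
Step 3: Under H0: P(positive) = 0.5, so the number of positives S ~ Bin(14, 0.5).
Step 4: Two-sided exact p-value = sum of Bin(14,0.5) probabilities at or below the observed probability = 0.790527.
Step 5: alpha = 0.1. fail to reject H0.

n_eff = 14, pos = 6, neg = 8, p = 0.790527, fail to reject H0.


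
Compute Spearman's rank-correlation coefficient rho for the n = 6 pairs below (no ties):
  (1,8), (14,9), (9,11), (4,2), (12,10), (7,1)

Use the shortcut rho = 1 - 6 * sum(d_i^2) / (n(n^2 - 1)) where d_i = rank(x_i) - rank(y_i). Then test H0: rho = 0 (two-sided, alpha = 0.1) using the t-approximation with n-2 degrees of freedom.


Step 1: Rank x and y separately (midranks; no ties here).
rank(x): 1->1, 14->6, 9->4, 4->2, 12->5, 7->3
rank(y): 8->3, 9->4, 11->6, 2->2, 10->5, 1->1
Step 2: d_i = R_x(i) - R_y(i); compute d_i^2.
  (1-3)^2=4, (6-4)^2=4, (4-6)^2=4, (2-2)^2=0, (5-5)^2=0, (3-1)^2=4
sum(d^2) = 16.
Step 3: rho = 1 - 6*16 / (6*(6^2 - 1)) = 1 - 96/210 = 0.542857.
Step 4: Under H0, t = rho * sqrt((n-2)/(1-rho^2)) = 1.2928 ~ t(4).
Step 5: Two-sided p-value from the t-distribution with 4 df = 0.265703.
Step 6: alpha = 0.1. fail to reject H0.

rho = 0.5429, p = 0.265703, fail to reject H0 at alpha = 0.1.


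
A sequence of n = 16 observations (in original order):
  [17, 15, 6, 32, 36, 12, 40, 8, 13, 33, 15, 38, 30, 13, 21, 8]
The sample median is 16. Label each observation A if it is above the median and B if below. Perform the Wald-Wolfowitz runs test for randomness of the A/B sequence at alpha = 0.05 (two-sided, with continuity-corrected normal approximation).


Step 1: Compute median = 16; label A = above, B = below.
Labels in order: ABBAABABBABAABAB  (n_A = 8, n_B = 8)
Step 2: Count runs R = 12.
Step 3: Under H0 (random ordering), E[R] = 2*n_A*n_B/(n_A+n_B) + 1 = 2*8*8/16 + 1 = 9.0000.
        Var[R] = 2*n_A*n_B*(2*n_A*n_B - n_A - n_B) / ((n_A+n_B)^2 * (n_A+n_B-1)) = 14336/3840 = 3.7333.
        SD[R] = 1.9322.
Step 4: Continuity-corrected z = (R - 0.5 - E[R]) / SD[R] = (12 - 0.5 - 9.0000) / 1.9322 = 1.2939.
Step 5: Two-sided p-value via normal approximation = 2*(1 - Phi(|z|)) = 0.195709.
Step 6: alpha = 0.05. fail to reject H0.

R = 12, z = 1.2939, p = 0.195709, fail to reject H0.


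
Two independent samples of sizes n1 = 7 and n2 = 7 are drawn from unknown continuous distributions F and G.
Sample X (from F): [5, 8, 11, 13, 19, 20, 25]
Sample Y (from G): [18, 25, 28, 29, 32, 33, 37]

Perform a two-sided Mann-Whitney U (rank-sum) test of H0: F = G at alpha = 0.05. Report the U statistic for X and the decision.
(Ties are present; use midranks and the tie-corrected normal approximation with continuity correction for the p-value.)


Step 1: Combine and sort all 14 observations; assign midranks.
sorted (value, group): (5,X), (8,X), (11,X), (13,X), (18,Y), (19,X), (20,X), (25,X), (25,Y), (28,Y), (29,Y), (32,Y), (33,Y), (37,Y)
ranks: 5->1, 8->2, 11->3, 13->4, 18->5, 19->6, 20->7, 25->8.5, 25->8.5, 28->10, 29->11, 32->12, 33->13, 37->14
Step 2: Rank sum for X: R1 = 1 + 2 + 3 + 4 + 6 + 7 + 8.5 = 31.5.
Step 3: U_X = R1 - n1(n1+1)/2 = 31.5 - 7*8/2 = 31.5 - 28 = 3.5.
       U_Y = n1*n2 - U_X = 49 - 3.5 = 45.5.
Step 4: Ties are present, so use the tie-corrected normal approximation (with continuity correction) for the p-value.
Step 5: p-value = 0.008734; compare to alpha = 0.05. reject H0.

U_X = 3.5, p = 0.008734, reject H0 at alpha = 0.05.


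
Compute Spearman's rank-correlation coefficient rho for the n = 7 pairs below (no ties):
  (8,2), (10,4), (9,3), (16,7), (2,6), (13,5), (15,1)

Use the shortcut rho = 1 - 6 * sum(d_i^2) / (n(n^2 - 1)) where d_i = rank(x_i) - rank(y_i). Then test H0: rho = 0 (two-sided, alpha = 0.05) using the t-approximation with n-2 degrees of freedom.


Step 1: Rank x and y separately (midranks; no ties here).
rank(x): 8->2, 10->4, 9->3, 16->7, 2->1, 13->5, 15->6
rank(y): 2->2, 4->4, 3->3, 7->7, 6->6, 5->5, 1->1
Step 2: d_i = R_x(i) - R_y(i); compute d_i^2.
  (2-2)^2=0, (4-4)^2=0, (3-3)^2=0, (7-7)^2=0, (1-6)^2=25, (5-5)^2=0, (6-1)^2=25
sum(d^2) = 50.
Step 3: rho = 1 - 6*50 / (7*(7^2 - 1)) = 1 - 300/336 = 0.107143.
Step 4: Under H0, t = rho * sqrt((n-2)/(1-rho^2)) = 0.2410 ~ t(5).
Step 5: Two-sided p-value from the t-distribution with 5 df = 0.819151.
Step 6: alpha = 0.05. fail to reject H0.

rho = 0.1071, p = 0.819151, fail to reject H0 at alpha = 0.05.


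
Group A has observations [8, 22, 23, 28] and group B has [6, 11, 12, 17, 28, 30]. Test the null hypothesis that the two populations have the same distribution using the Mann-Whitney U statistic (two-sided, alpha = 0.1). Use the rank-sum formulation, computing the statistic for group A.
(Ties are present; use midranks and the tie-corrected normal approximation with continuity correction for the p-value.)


Step 1: Combine and sort all 10 observations; assign midranks.
sorted (value, group): (6,Y), (8,X), (11,Y), (12,Y), (17,Y), (22,X), (23,X), (28,X), (28,Y), (30,Y)
ranks: 6->1, 8->2, 11->3, 12->4, 17->5, 22->6, 23->7, 28->8.5, 28->8.5, 30->10
Step 2: Rank sum for X: R1 = 2 + 6 + 7 + 8.5 = 23.5.
Step 3: U_X = R1 - n1(n1+1)/2 = 23.5 - 4*5/2 = 23.5 - 10 = 13.5.
       U_Y = n1*n2 - U_X = 24 - 13.5 = 10.5.
Step 4: Ties are present, so use the tie-corrected normal approximation (with continuity correction) for the p-value.
Step 5: p-value = 0.830664; compare to alpha = 0.1. fail to reject H0.

U_X = 13.5, p = 0.830664, fail to reject H0 at alpha = 0.1.


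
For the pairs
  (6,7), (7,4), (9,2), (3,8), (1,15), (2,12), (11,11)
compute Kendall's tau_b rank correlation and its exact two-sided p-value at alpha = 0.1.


Step 1: Enumerate the 21 unordered pairs (i,j) with i<j and classify each by sign(x_j-x_i) * sign(y_j-y_i).
  (1,2):dx=+1,dy=-3->D; (1,3):dx=+3,dy=-5->D; (1,4):dx=-3,dy=+1->D; (1,5):dx=-5,dy=+8->D
  (1,6):dx=-4,dy=+5->D; (1,7):dx=+5,dy=+4->C; (2,3):dx=+2,dy=-2->D; (2,4):dx=-4,dy=+4->D
  (2,5):dx=-6,dy=+11->D; (2,6):dx=-5,dy=+8->D; (2,7):dx=+4,dy=+7->C; (3,4):dx=-6,dy=+6->D
  (3,5):dx=-8,dy=+13->D; (3,6):dx=-7,dy=+10->D; (3,7):dx=+2,dy=+9->C; (4,5):dx=-2,dy=+7->D
  (4,6):dx=-1,dy=+4->D; (4,7):dx=+8,dy=+3->C; (5,6):dx=+1,dy=-3->D; (5,7):dx=+10,dy=-4->D
  (6,7):dx=+9,dy=-1->D
Step 2: C = 4, D = 17, total pairs = 21.
Step 3: tau = (C - D)/(n(n-1)/2) = (4 - 17)/21 = -0.619048.
Step 4: Exact two-sided p-value (enumerate n! = 5040 permutations of y under H0): p = 0.069048.
Step 5: alpha = 0.1. reject H0.

tau_b = -0.6190 (C=4, D=17), p = 0.069048, reject H0.


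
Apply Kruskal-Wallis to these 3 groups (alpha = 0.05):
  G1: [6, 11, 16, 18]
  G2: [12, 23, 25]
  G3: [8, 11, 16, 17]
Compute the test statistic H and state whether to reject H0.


Step 1: Combine all N = 11 observations and assign midranks.
sorted (value, group, rank): (6,G1,1), (8,G3,2), (11,G1,3.5), (11,G3,3.5), (12,G2,5), (16,G1,6.5), (16,G3,6.5), (17,G3,8), (18,G1,9), (23,G2,10), (25,G2,11)
Step 2: Sum ranks within each group.
R_1 = 20 (n_1 = 4)
R_2 = 26 (n_2 = 3)
R_3 = 20 (n_3 = 4)
Step 3: H = 12/(N(N+1)) * sum(R_i^2/n_i) - 3(N+1)
     = 12/(11*12) * (20^2/4 + 26^2/3 + 20^2/4) - 3*12
     = 0.090909 * 425.333 - 36
     = 2.666667.
Step 4: Ties present; correction factor C = 1 - 12/(11^3 - 11) = 0.990909. Corrected H = 2.666667 / 0.990909 = 2.691131.
Step 5: Under H0, H ~ chi^2(2); p-value = 0.260392.
Step 6: alpha = 0.05. fail to reject H0.

H = 2.6911, df = 2, p = 0.260392, fail to reject H0.


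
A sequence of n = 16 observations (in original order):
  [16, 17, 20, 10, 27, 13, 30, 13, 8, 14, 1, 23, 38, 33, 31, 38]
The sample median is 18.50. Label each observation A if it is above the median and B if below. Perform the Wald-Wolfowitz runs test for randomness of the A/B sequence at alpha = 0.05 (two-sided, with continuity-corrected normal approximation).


Step 1: Compute median = 18.50; label A = above, B = below.
Labels in order: BBABABABBBBAAAAA  (n_A = 8, n_B = 8)
Step 2: Count runs R = 8.
Step 3: Under H0 (random ordering), E[R] = 2*n_A*n_B/(n_A+n_B) + 1 = 2*8*8/16 + 1 = 9.0000.
        Var[R] = 2*n_A*n_B*(2*n_A*n_B - n_A - n_B) / ((n_A+n_B)^2 * (n_A+n_B-1)) = 14336/3840 = 3.7333.
        SD[R] = 1.9322.
Step 4: Continuity-corrected z = (R + 0.5 - E[R]) / SD[R] = (8 + 0.5 - 9.0000) / 1.9322 = -0.2588.
Step 5: Two-sided p-value via normal approximation = 2*(1 - Phi(|z|)) = 0.795809.
Step 6: alpha = 0.05. fail to reject H0.

R = 8, z = -0.2588, p = 0.795809, fail to reject H0.


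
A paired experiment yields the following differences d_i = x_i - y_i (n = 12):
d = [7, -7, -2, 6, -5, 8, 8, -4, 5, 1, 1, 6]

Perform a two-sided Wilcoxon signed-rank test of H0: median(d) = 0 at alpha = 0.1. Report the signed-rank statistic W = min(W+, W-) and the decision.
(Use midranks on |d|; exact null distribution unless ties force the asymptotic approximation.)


Step 1: Drop any zero differences (none here) and take |d_i|.
|d| = [7, 7, 2, 6, 5, 8, 8, 4, 5, 1, 1, 6]
Step 2: Midrank |d_i| (ties get averaged ranks).
ranks: |7|->9.5, |7|->9.5, |2|->3, |6|->7.5, |5|->5.5, |8|->11.5, |8|->11.5, |4|->4, |5|->5.5, |1|->1.5, |1|->1.5, |6|->7.5
Step 3: Attach original signs; sum ranks with positive sign and with negative sign.
W+ = 9.5 + 7.5 + 11.5 + 11.5 + 5.5 + 1.5 + 1.5 + 7.5 = 56
W- = 9.5 + 3 + 5.5 + 4 = 22
(Check: W+ + W- = 78 should equal n(n+1)/2 = 78.)
Step 4: Test statistic W = min(W+, W-) = 22.
Step 5: Ties in |d|, so use the tie-corrected normal approximation.
        E[W] = n(n+1)/4 = 12*13/4 = 39.
        Tie groups: |d|=1 (t=2), |d|=5 (t=2), |d|=6 (t=2), |d|=7 (t=2), |d|=8 (t=2); sum(t^3 - t) = 30.
        Var[W] = n(n+1)(2n+1)/24 - sum(t^3-t)/48 = 3900/24 - 30/48 = 161.875.
        z = (W - E[W]) / sqrt(Var[W]) = (22 - 39) / 12.7230 = -1.3362.
        Two-sided p = 2*Phi(z) = 0.181496.
Step 6: alpha = 0.1. fail to reject H0.

W+ = 56, W- = 22, W = min = 22, p = 0.181496, fail to reject H0.


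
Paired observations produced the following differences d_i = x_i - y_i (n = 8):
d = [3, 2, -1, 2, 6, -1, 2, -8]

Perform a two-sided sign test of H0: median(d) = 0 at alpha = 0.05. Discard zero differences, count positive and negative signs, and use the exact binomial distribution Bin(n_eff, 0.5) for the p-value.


Step 1: Discard zero differences. Original n = 8; n_eff = number of nonzero differences = 8.
Nonzero differences (with sign): +3, +2, -1, +2, +6, -1, +2, -8
Step 2: Count signs: positive = 5, negative = 3.
Step 3: Under H0: P(positive) = 0.5, so the number of positives S ~ Bin(8, 0.5).
Step 4: Two-sided exact p-value = sum of Bin(8,0.5) probabilities at or below the observed probability = 0.726562.
Step 5: alpha = 0.05. fail to reject H0.

n_eff = 8, pos = 5, neg = 3, p = 0.726562, fail to reject H0.


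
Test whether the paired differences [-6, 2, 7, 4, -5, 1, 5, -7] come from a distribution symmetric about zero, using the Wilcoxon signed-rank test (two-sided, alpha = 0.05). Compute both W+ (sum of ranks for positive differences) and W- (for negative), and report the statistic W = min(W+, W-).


Step 1: Drop any zero differences (none here) and take |d_i|.
|d| = [6, 2, 7, 4, 5, 1, 5, 7]
Step 2: Midrank |d_i| (ties get averaged ranks).
ranks: |6|->6, |2|->2, |7|->7.5, |4|->3, |5|->4.5, |1|->1, |5|->4.5, |7|->7.5
Step 3: Attach original signs; sum ranks with positive sign and with negative sign.
W+ = 2 + 7.5 + 3 + 1 + 4.5 = 18
W- = 6 + 4.5 + 7.5 = 18
(Check: W+ + W- = 36 should equal n(n+1)/2 = 36.)
Step 4: Test statistic W = min(W+, W-) = 18.
Step 5: Ties in |d|, so use the tie-corrected normal approximation.
        E[W] = n(n+1)/4 = 8*9/4 = 18.
        Tie groups: |d|=5 (t=2), |d|=7 (t=2); sum(t^3 - t) = 12.
        Var[W] = n(n+1)(2n+1)/24 - sum(t^3-t)/48 = 1224/24 - 12/48 = 50.75.
        z = (W - E[W]) / sqrt(Var[W]) = (18 - 18) / 7.1239 = 0.0000.
        Two-sided p = 2*Phi(z) = 1.000000.
Step 6: alpha = 0.05. fail to reject H0.

W+ = 18, W- = 18, W = min = 18, p = 1.000000, fail to reject H0.


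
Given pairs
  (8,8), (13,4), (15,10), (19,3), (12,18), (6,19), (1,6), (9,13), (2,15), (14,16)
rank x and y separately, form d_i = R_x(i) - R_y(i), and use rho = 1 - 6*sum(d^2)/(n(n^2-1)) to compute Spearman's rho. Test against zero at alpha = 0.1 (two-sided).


Step 1: Rank x and y separately (midranks; no ties here).
rank(x): 8->4, 13->7, 15->9, 19->10, 12->6, 6->3, 1->1, 9->5, 2->2, 14->8
rank(y): 8->4, 4->2, 10->5, 3->1, 18->9, 19->10, 6->3, 13->6, 15->7, 16->8
Step 2: d_i = R_x(i) - R_y(i); compute d_i^2.
  (4-4)^2=0, (7-2)^2=25, (9-5)^2=16, (10-1)^2=81, (6-9)^2=9, (3-10)^2=49, (1-3)^2=4, (5-6)^2=1, (2-7)^2=25, (8-8)^2=0
sum(d^2) = 210.
Step 3: rho = 1 - 6*210 / (10*(10^2 - 1)) = 1 - 1260/990 = -0.272727.
Step 4: Under H0, t = rho * sqrt((n-2)/(1-rho^2)) = -0.8018 ~ t(8).
Step 5: Two-sided p-value from the t-distribution with 8 df = 0.445838.
Step 6: alpha = 0.1. fail to reject H0.

rho = -0.2727, p = 0.445838, fail to reject H0 at alpha = 0.1.


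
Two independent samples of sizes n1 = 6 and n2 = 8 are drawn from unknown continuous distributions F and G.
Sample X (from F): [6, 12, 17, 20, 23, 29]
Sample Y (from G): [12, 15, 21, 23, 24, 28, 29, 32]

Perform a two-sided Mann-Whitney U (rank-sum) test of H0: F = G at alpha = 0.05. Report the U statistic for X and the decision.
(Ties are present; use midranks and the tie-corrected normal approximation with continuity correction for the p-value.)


Step 1: Combine and sort all 14 observations; assign midranks.
sorted (value, group): (6,X), (12,X), (12,Y), (15,Y), (17,X), (20,X), (21,Y), (23,X), (23,Y), (24,Y), (28,Y), (29,X), (29,Y), (32,Y)
ranks: 6->1, 12->2.5, 12->2.5, 15->4, 17->5, 20->6, 21->7, 23->8.5, 23->8.5, 24->10, 28->11, 29->12.5, 29->12.5, 32->14
Step 2: Rank sum for X: R1 = 1 + 2.5 + 5 + 6 + 8.5 + 12.5 = 35.5.
Step 3: U_X = R1 - n1(n1+1)/2 = 35.5 - 6*7/2 = 35.5 - 21 = 14.5.
       U_Y = n1*n2 - U_X = 48 - 14.5 = 33.5.
Step 4: Ties are present, so use the tie-corrected normal approximation (with continuity correction) for the p-value.
Step 5: p-value = 0.243718; compare to alpha = 0.05. fail to reject H0.

U_X = 14.5, p = 0.243718, fail to reject H0 at alpha = 0.05.


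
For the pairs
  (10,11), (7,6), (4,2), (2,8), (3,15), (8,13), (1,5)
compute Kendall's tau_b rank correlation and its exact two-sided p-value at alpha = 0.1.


Step 1: Enumerate the 21 unordered pairs (i,j) with i<j and classify each by sign(x_j-x_i) * sign(y_j-y_i).
  (1,2):dx=-3,dy=-5->C; (1,3):dx=-6,dy=-9->C; (1,4):dx=-8,dy=-3->C; (1,5):dx=-7,dy=+4->D
  (1,6):dx=-2,dy=+2->D; (1,7):dx=-9,dy=-6->C; (2,3):dx=-3,dy=-4->C; (2,4):dx=-5,dy=+2->D
  (2,5):dx=-4,dy=+9->D; (2,6):dx=+1,dy=+7->C; (2,7):dx=-6,dy=-1->C; (3,4):dx=-2,dy=+6->D
  (3,5):dx=-1,dy=+13->D; (3,6):dx=+4,dy=+11->C; (3,7):dx=-3,dy=+3->D; (4,5):dx=+1,dy=+7->C
  (4,6):dx=+6,dy=+5->C; (4,7):dx=-1,dy=-3->C; (5,6):dx=+5,dy=-2->D; (5,7):dx=-2,dy=-10->C
  (6,7):dx=-7,dy=-8->C
Step 2: C = 13, D = 8, total pairs = 21.
Step 3: tau = (C - D)/(n(n-1)/2) = (13 - 8)/21 = 0.238095.
Step 4: Exact two-sided p-value (enumerate n! = 5040 permutations of y under H0): p = 0.561905.
Step 5: alpha = 0.1. fail to reject H0.

tau_b = 0.2381 (C=13, D=8), p = 0.561905, fail to reject H0.


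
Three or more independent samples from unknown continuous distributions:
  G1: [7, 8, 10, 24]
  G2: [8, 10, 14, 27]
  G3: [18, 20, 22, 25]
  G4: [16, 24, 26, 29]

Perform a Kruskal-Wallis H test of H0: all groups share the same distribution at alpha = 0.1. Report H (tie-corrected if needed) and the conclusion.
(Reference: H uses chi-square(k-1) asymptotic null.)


Step 1: Combine all N = 16 observations and assign midranks.
sorted (value, group, rank): (7,G1,1), (8,G1,2.5), (8,G2,2.5), (10,G1,4.5), (10,G2,4.5), (14,G2,6), (16,G4,7), (18,G3,8), (20,G3,9), (22,G3,10), (24,G1,11.5), (24,G4,11.5), (25,G3,13), (26,G4,14), (27,G2,15), (29,G4,16)
Step 2: Sum ranks within each group.
R_1 = 19.5 (n_1 = 4)
R_2 = 28 (n_2 = 4)
R_3 = 40 (n_3 = 4)
R_4 = 48.5 (n_4 = 4)
Step 3: H = 12/(N(N+1)) * sum(R_i^2/n_i) - 3(N+1)
     = 12/(16*17) * (19.5^2/4 + 28^2/4 + 40^2/4 + 48.5^2/4) - 3*17
     = 0.044118 * 1279.12 - 51
     = 5.431985.
Step 4: Ties present; correction factor C = 1 - 18/(16^3 - 16) = 0.995588. Corrected H = 5.431985 / 0.995588 = 5.456056.
Step 5: Under H0, H ~ chi^2(3); p-value = 0.141291.
Step 6: alpha = 0.1. fail to reject H0.

H = 5.4561, df = 3, p = 0.141291, fail to reject H0.


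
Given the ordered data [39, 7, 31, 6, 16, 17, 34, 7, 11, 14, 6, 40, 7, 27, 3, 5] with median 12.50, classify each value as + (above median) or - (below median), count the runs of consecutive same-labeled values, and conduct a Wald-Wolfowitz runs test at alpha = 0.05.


Step 1: Compute median = 12.50; label A = above, B = below.
Labels in order: ABABAAABBABABABB  (n_A = 8, n_B = 8)
Step 2: Count runs R = 12.
Step 3: Under H0 (random ordering), E[R] = 2*n_A*n_B/(n_A+n_B) + 1 = 2*8*8/16 + 1 = 9.0000.
        Var[R] = 2*n_A*n_B*(2*n_A*n_B - n_A - n_B) / ((n_A+n_B)^2 * (n_A+n_B-1)) = 14336/3840 = 3.7333.
        SD[R] = 1.9322.
Step 4: Continuity-corrected z = (R - 0.5 - E[R]) / SD[R] = (12 - 0.5 - 9.0000) / 1.9322 = 1.2939.
Step 5: Two-sided p-value via normal approximation = 2*(1 - Phi(|z|)) = 0.195709.
Step 6: alpha = 0.05. fail to reject H0.

R = 12, z = 1.2939, p = 0.195709, fail to reject H0.


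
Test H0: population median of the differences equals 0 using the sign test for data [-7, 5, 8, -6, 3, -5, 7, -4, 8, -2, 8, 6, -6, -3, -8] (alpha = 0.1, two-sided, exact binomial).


Step 1: Discard zero differences. Original n = 15; n_eff = number of nonzero differences = 15.
Nonzero differences (with sign): -7, +5, +8, -6, +3, -5, +7, -4, +8, -2, +8, +6, -6, -3, -8
Step 2: Count signs: positive = 7, negative = 8.
Step 3: Under H0: P(positive) = 0.5, so the number of positives S ~ Bin(15, 0.5).
Step 4: Two-sided exact p-value = sum of Bin(15,0.5) probabilities at or below the observed probability = 1.000000.
Step 5: alpha = 0.1. fail to reject H0.

n_eff = 15, pos = 7, neg = 8, p = 1.000000, fail to reject H0.


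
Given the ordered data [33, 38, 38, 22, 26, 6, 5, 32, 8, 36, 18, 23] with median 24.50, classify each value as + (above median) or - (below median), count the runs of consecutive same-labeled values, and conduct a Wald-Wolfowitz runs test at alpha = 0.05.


Step 1: Compute median = 24.50; label A = above, B = below.
Labels in order: AAABABBABABB  (n_A = 6, n_B = 6)
Step 2: Count runs R = 8.
Step 3: Under H0 (random ordering), E[R] = 2*n_A*n_B/(n_A+n_B) + 1 = 2*6*6/12 + 1 = 7.0000.
        Var[R] = 2*n_A*n_B*(2*n_A*n_B - n_A - n_B) / ((n_A+n_B)^2 * (n_A+n_B-1)) = 4320/1584 = 2.7273.
        SD[R] = 1.6514.
Step 4: Continuity-corrected z = (R - 0.5 - E[R]) / SD[R] = (8 - 0.5 - 7.0000) / 1.6514 = 0.3028.
Step 5: Two-sided p-value via normal approximation = 2*(1 - Phi(|z|)) = 0.762069.
Step 6: alpha = 0.05. fail to reject H0.

R = 8, z = 0.3028, p = 0.762069, fail to reject H0.


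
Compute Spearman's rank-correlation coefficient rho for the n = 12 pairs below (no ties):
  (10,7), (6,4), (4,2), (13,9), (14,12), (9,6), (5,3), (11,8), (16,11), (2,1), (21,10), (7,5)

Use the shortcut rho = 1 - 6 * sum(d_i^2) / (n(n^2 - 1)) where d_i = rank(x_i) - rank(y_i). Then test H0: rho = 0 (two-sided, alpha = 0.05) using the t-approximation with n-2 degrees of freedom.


Step 1: Rank x and y separately (midranks; no ties here).
rank(x): 10->7, 6->4, 4->2, 13->9, 14->10, 9->6, 5->3, 11->8, 16->11, 2->1, 21->12, 7->5
rank(y): 7->7, 4->4, 2->2, 9->9, 12->12, 6->6, 3->3, 8->8, 11->11, 1->1, 10->10, 5->5
Step 2: d_i = R_x(i) - R_y(i); compute d_i^2.
  (7-7)^2=0, (4-4)^2=0, (2-2)^2=0, (9-9)^2=0, (10-12)^2=4, (6-6)^2=0, (3-3)^2=0, (8-8)^2=0, (11-11)^2=0, (1-1)^2=0, (12-10)^2=4, (5-5)^2=0
sum(d^2) = 8.
Step 3: rho = 1 - 6*8 / (12*(12^2 - 1)) = 1 - 48/1716 = 0.972028.
Step 4: Under H0, t = rho * sqrt((n-2)/(1-rho^2)) = 13.0876 ~ t(10).
Step 5: Two-sided p-value from the t-distribution with 10 df = 0.000000.
Step 6: alpha = 0.05. reject H0.

rho = 0.9720, p = 0.000000, reject H0 at alpha = 0.05.


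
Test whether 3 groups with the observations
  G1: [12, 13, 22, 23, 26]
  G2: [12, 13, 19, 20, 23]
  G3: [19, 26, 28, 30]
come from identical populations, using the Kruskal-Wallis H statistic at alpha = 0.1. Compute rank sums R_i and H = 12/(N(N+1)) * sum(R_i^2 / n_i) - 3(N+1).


Step 1: Combine all N = 14 observations and assign midranks.
sorted (value, group, rank): (12,G1,1.5), (12,G2,1.5), (13,G1,3.5), (13,G2,3.5), (19,G2,5.5), (19,G3,5.5), (20,G2,7), (22,G1,8), (23,G1,9.5), (23,G2,9.5), (26,G1,11.5), (26,G3,11.5), (28,G3,13), (30,G3,14)
Step 2: Sum ranks within each group.
R_1 = 34 (n_1 = 5)
R_2 = 27 (n_2 = 5)
R_3 = 44 (n_3 = 4)
Step 3: H = 12/(N(N+1)) * sum(R_i^2/n_i) - 3(N+1)
     = 12/(14*15) * (34^2/5 + 27^2/5 + 44^2/4) - 3*15
     = 0.057143 * 861 - 45
     = 4.200000.
Step 4: Ties present; correction factor C = 1 - 30/(14^3 - 14) = 0.989011. Corrected H = 4.200000 / 0.989011 = 4.246667.
Step 5: Under H0, H ~ chi^2(2); p-value = 0.119632.
Step 6: alpha = 0.1. fail to reject H0.

H = 4.2467, df = 2, p = 0.119632, fail to reject H0.


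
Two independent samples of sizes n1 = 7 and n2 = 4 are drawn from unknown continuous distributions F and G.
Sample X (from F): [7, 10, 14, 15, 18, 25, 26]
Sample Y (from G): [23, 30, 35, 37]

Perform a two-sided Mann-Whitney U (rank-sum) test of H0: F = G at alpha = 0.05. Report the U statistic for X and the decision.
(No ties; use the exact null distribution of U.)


Step 1: Combine and sort all 11 observations; assign midranks.
sorted (value, group): (7,X), (10,X), (14,X), (15,X), (18,X), (23,Y), (25,X), (26,X), (30,Y), (35,Y), (37,Y)
ranks: 7->1, 10->2, 14->3, 15->4, 18->5, 23->6, 25->7, 26->8, 30->9, 35->10, 37->11
Step 2: Rank sum for X: R1 = 1 + 2 + 3 + 4 + 5 + 7 + 8 = 30.
Step 3: U_X = R1 - n1(n1+1)/2 = 30 - 7*8/2 = 30 - 28 = 2.
       U_Y = n1*n2 - U_X = 28 - 2 = 26.
Step 4: No ties, so the exact null distribution of U (based on enumerating the C(11,7) = 330 equally likely rank assignments) gives the two-sided p-value.
Step 5: p-value = 0.024242; compare to alpha = 0.05. reject H0.

U_X = 2, p = 0.024242, reject H0 at alpha = 0.05.


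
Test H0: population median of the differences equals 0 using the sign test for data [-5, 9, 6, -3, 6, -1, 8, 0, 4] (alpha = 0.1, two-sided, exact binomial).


Step 1: Discard zero differences. Original n = 9; n_eff = number of nonzero differences = 8.
Nonzero differences (with sign): -5, +9, +6, -3, +6, -1, +8, +4
Step 2: Count signs: positive = 5, negative = 3.
Step 3: Under H0: P(positive) = 0.5, so the number of positives S ~ Bin(8, 0.5).
Step 4: Two-sided exact p-value = sum of Bin(8,0.5) probabilities at or below the observed probability = 0.726562.
Step 5: alpha = 0.1. fail to reject H0.

n_eff = 8, pos = 5, neg = 3, p = 0.726562, fail to reject H0.


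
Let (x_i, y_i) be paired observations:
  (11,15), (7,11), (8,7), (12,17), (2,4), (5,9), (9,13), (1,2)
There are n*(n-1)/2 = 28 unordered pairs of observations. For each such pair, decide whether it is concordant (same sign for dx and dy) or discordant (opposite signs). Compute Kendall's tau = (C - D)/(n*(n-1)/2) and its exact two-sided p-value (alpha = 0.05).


Step 1: Enumerate the 28 unordered pairs (i,j) with i<j and classify each by sign(x_j-x_i) * sign(y_j-y_i).
  (1,2):dx=-4,dy=-4->C; (1,3):dx=-3,dy=-8->C; (1,4):dx=+1,dy=+2->C; (1,5):dx=-9,dy=-11->C
  (1,6):dx=-6,dy=-6->C; (1,7):dx=-2,dy=-2->C; (1,8):dx=-10,dy=-13->C; (2,3):dx=+1,dy=-4->D
  (2,4):dx=+5,dy=+6->C; (2,5):dx=-5,dy=-7->C; (2,6):dx=-2,dy=-2->C; (2,7):dx=+2,dy=+2->C
  (2,8):dx=-6,dy=-9->C; (3,4):dx=+4,dy=+10->C; (3,5):dx=-6,dy=-3->C; (3,6):dx=-3,dy=+2->D
  (3,7):dx=+1,dy=+6->C; (3,8):dx=-7,dy=-5->C; (4,5):dx=-10,dy=-13->C; (4,6):dx=-7,dy=-8->C
  (4,7):dx=-3,dy=-4->C; (4,8):dx=-11,dy=-15->C; (5,6):dx=+3,dy=+5->C; (5,7):dx=+7,dy=+9->C
  (5,8):dx=-1,dy=-2->C; (6,7):dx=+4,dy=+4->C; (6,8):dx=-4,dy=-7->C; (7,8):dx=-8,dy=-11->C
Step 2: C = 26, D = 2, total pairs = 28.
Step 3: tau = (C - D)/(n(n-1)/2) = (26 - 2)/28 = 0.857143.
Step 4: Exact two-sided p-value (enumerate n! = 40320 permutations of y under H0): p = 0.001736.
Step 5: alpha = 0.05. reject H0.

tau_b = 0.8571 (C=26, D=2), p = 0.001736, reject H0.


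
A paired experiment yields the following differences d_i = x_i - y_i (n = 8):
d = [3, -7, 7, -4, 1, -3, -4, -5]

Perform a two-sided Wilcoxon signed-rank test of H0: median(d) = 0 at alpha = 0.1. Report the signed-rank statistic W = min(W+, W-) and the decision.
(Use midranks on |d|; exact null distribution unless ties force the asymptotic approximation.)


Step 1: Drop any zero differences (none here) and take |d_i|.
|d| = [3, 7, 7, 4, 1, 3, 4, 5]
Step 2: Midrank |d_i| (ties get averaged ranks).
ranks: |3|->2.5, |7|->7.5, |7|->7.5, |4|->4.5, |1|->1, |3|->2.5, |4|->4.5, |5|->6
Step 3: Attach original signs; sum ranks with positive sign and with negative sign.
W+ = 2.5 + 7.5 + 1 = 11
W- = 7.5 + 4.5 + 2.5 + 4.5 + 6 = 25
(Check: W+ + W- = 36 should equal n(n+1)/2 = 36.)
Step 4: Test statistic W = min(W+, W-) = 11.
Step 5: Ties in |d|, so use the tie-corrected normal approximation.
        E[W] = n(n+1)/4 = 8*9/4 = 18.
        Tie groups: |d|=3 (t=2), |d|=4 (t=2), |d|=7 (t=2); sum(t^3 - t) = 18.
        Var[W] = n(n+1)(2n+1)/24 - sum(t^3-t)/48 = 1224/24 - 18/48 = 50.625.
        z = (W - E[W]) / sqrt(Var[W]) = (11 - 18) / 7.1151 = -0.9838.
        Two-sided p = 2*Phi(z) = 0.325204.
Step 6: alpha = 0.1. fail to reject H0.

W+ = 11, W- = 25, W = min = 11, p = 0.325204, fail to reject H0.


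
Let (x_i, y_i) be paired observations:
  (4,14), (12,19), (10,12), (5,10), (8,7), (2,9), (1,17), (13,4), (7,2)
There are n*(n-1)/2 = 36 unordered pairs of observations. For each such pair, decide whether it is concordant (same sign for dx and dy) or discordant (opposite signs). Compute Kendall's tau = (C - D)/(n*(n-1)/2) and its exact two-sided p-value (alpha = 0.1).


Step 1: Enumerate the 36 unordered pairs (i,j) with i<j and classify each by sign(x_j-x_i) * sign(y_j-y_i).
  (1,2):dx=+8,dy=+5->C; (1,3):dx=+6,dy=-2->D; (1,4):dx=+1,dy=-4->D; (1,5):dx=+4,dy=-7->D
  (1,6):dx=-2,dy=-5->C; (1,7):dx=-3,dy=+3->D; (1,8):dx=+9,dy=-10->D; (1,9):dx=+3,dy=-12->D
  (2,3):dx=-2,dy=-7->C; (2,4):dx=-7,dy=-9->C; (2,5):dx=-4,dy=-12->C; (2,6):dx=-10,dy=-10->C
  (2,7):dx=-11,dy=-2->C; (2,8):dx=+1,dy=-15->D; (2,9):dx=-5,dy=-17->C; (3,4):dx=-5,dy=-2->C
  (3,5):dx=-2,dy=-5->C; (3,6):dx=-8,dy=-3->C; (3,7):dx=-9,dy=+5->D; (3,8):dx=+3,dy=-8->D
  (3,9):dx=-3,dy=-10->C; (4,5):dx=+3,dy=-3->D; (4,6):dx=-3,dy=-1->C; (4,7):dx=-4,dy=+7->D
  (4,8):dx=+8,dy=-6->D; (4,9):dx=+2,dy=-8->D; (5,6):dx=-6,dy=+2->D; (5,7):dx=-7,dy=+10->D
  (5,8):dx=+5,dy=-3->D; (5,9):dx=-1,dy=-5->C; (6,7):dx=-1,dy=+8->D; (6,8):dx=+11,dy=-5->D
  (6,9):dx=+5,dy=-7->D; (7,8):dx=+12,dy=-13->D; (7,9):dx=+6,dy=-15->D; (8,9):dx=-6,dy=-2->C
Step 2: C = 15, D = 21, total pairs = 36.
Step 3: tau = (C - D)/(n(n-1)/2) = (15 - 21)/36 = -0.166667.
Step 4: Exact two-sided p-value (enumerate n! = 362880 permutations of y under H0): p = 0.612202.
Step 5: alpha = 0.1. fail to reject H0.

tau_b = -0.1667 (C=15, D=21), p = 0.612202, fail to reject H0.


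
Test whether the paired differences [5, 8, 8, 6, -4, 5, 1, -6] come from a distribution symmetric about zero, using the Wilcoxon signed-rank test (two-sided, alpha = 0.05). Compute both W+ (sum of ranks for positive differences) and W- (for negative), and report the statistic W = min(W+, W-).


Step 1: Drop any zero differences (none here) and take |d_i|.
|d| = [5, 8, 8, 6, 4, 5, 1, 6]
Step 2: Midrank |d_i| (ties get averaged ranks).
ranks: |5|->3.5, |8|->7.5, |8|->7.5, |6|->5.5, |4|->2, |5|->3.5, |1|->1, |6|->5.5
Step 3: Attach original signs; sum ranks with positive sign and with negative sign.
W+ = 3.5 + 7.5 + 7.5 + 5.5 + 3.5 + 1 = 28.5
W- = 2 + 5.5 = 7.5
(Check: W+ + W- = 36 should equal n(n+1)/2 = 36.)
Step 4: Test statistic W = min(W+, W-) = 7.5.
Step 5: Ties in |d|, so use the tie-corrected normal approximation.
        E[W] = n(n+1)/4 = 8*9/4 = 18.
        Tie groups: |d|=5 (t=2), |d|=6 (t=2), |d|=8 (t=2); sum(t^3 - t) = 18.
        Var[W] = n(n+1)(2n+1)/24 - sum(t^3-t)/48 = 1224/24 - 18/48 = 50.625.
        z = (W - E[W]) / sqrt(Var[W]) = (7.5 - 18) / 7.1151 = -1.4757.
        Two-sided p = 2*Phi(z) = 0.140017.
Step 6: alpha = 0.05. fail to reject H0.

W+ = 28.5, W- = 7.5, W = min = 7.5, p = 0.140017, fail to reject H0.


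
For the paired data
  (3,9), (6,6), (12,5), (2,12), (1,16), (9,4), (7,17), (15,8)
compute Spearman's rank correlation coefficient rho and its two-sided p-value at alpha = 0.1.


Step 1: Rank x and y separately (midranks; no ties here).
rank(x): 3->3, 6->4, 12->7, 2->2, 1->1, 9->6, 7->5, 15->8
rank(y): 9->5, 6->3, 5->2, 12->6, 16->7, 4->1, 17->8, 8->4
Step 2: d_i = R_x(i) - R_y(i); compute d_i^2.
  (3-5)^2=4, (4-3)^2=1, (7-2)^2=25, (2-6)^2=16, (1-7)^2=36, (6-1)^2=25, (5-8)^2=9, (8-4)^2=16
sum(d^2) = 132.
Step 3: rho = 1 - 6*132 / (8*(8^2 - 1)) = 1 - 792/504 = -0.571429.
Step 4: Under H0, t = rho * sqrt((n-2)/(1-rho^2)) = -1.7056 ~ t(6).
Step 5: Two-sided p-value from the t-distribution with 6 df = 0.138960.
Step 6: alpha = 0.1. fail to reject H0.

rho = -0.5714, p = 0.138960, fail to reject H0 at alpha = 0.1.


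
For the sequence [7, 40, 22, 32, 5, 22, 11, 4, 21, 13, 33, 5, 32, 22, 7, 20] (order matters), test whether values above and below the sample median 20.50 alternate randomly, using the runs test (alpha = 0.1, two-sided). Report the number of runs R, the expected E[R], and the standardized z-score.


Step 1: Compute median = 20.50; label A = above, B = below.
Labels in order: BAAABABBABABAABB  (n_A = 8, n_B = 8)
Step 2: Count runs R = 11.
Step 3: Under H0 (random ordering), E[R] = 2*n_A*n_B/(n_A+n_B) + 1 = 2*8*8/16 + 1 = 9.0000.
        Var[R] = 2*n_A*n_B*(2*n_A*n_B - n_A - n_B) / ((n_A+n_B)^2 * (n_A+n_B-1)) = 14336/3840 = 3.7333.
        SD[R] = 1.9322.
Step 4: Continuity-corrected z = (R - 0.5 - E[R]) / SD[R] = (11 - 0.5 - 9.0000) / 1.9322 = 0.7763.
Step 5: Two-sided p-value via normal approximation = 2*(1 - Phi(|z|)) = 0.437558.
Step 6: alpha = 0.1. fail to reject H0.

R = 11, z = 0.7763, p = 0.437558, fail to reject H0.


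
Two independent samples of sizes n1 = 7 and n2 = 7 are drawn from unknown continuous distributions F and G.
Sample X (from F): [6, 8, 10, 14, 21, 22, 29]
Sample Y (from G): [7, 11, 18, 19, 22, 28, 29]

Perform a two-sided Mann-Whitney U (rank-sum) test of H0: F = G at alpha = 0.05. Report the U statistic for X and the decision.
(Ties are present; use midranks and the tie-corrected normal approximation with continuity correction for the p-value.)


Step 1: Combine and sort all 14 observations; assign midranks.
sorted (value, group): (6,X), (7,Y), (8,X), (10,X), (11,Y), (14,X), (18,Y), (19,Y), (21,X), (22,X), (22,Y), (28,Y), (29,X), (29,Y)
ranks: 6->1, 7->2, 8->3, 10->4, 11->5, 14->6, 18->7, 19->8, 21->9, 22->10.5, 22->10.5, 28->12, 29->13.5, 29->13.5
Step 2: Rank sum for X: R1 = 1 + 3 + 4 + 6 + 9 + 10.5 + 13.5 = 47.
Step 3: U_X = R1 - n1(n1+1)/2 = 47 - 7*8/2 = 47 - 28 = 19.
       U_Y = n1*n2 - U_X = 49 - 19 = 30.
Step 4: Ties are present, so use the tie-corrected normal approximation (with continuity correction) for the p-value.
Step 5: p-value = 0.521987; compare to alpha = 0.05. fail to reject H0.

U_X = 19, p = 0.521987, fail to reject H0 at alpha = 0.05.


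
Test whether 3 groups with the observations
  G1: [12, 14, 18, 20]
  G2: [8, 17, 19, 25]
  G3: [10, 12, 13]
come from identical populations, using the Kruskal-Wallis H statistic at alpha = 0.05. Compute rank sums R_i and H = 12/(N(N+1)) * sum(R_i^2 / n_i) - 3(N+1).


Step 1: Combine all N = 11 observations and assign midranks.
sorted (value, group, rank): (8,G2,1), (10,G3,2), (12,G1,3.5), (12,G3,3.5), (13,G3,5), (14,G1,6), (17,G2,7), (18,G1,8), (19,G2,9), (20,G1,10), (25,G2,11)
Step 2: Sum ranks within each group.
R_1 = 27.5 (n_1 = 4)
R_2 = 28 (n_2 = 4)
R_3 = 10.5 (n_3 = 3)
Step 3: H = 12/(N(N+1)) * sum(R_i^2/n_i) - 3(N+1)
     = 12/(11*12) * (27.5^2/4 + 28^2/4 + 10.5^2/3) - 3*12
     = 0.090909 * 421.812 - 36
     = 2.346591.
Step 4: Ties present; correction factor C = 1 - 6/(11^3 - 11) = 0.995455. Corrected H = 2.346591 / 0.995455 = 2.357306.
Step 5: Under H0, H ~ chi^2(2); p-value = 0.307693.
Step 6: alpha = 0.05. fail to reject H0.

H = 2.3573, df = 2, p = 0.307693, fail to reject H0.


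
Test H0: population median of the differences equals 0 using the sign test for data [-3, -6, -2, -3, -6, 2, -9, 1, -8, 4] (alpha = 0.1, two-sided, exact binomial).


Step 1: Discard zero differences. Original n = 10; n_eff = number of nonzero differences = 10.
Nonzero differences (with sign): -3, -6, -2, -3, -6, +2, -9, +1, -8, +4
Step 2: Count signs: positive = 3, negative = 7.
Step 3: Under H0: P(positive) = 0.5, so the number of positives S ~ Bin(10, 0.5).
Step 4: Two-sided exact p-value = sum of Bin(10,0.5) probabilities at or below the observed probability = 0.343750.
Step 5: alpha = 0.1. fail to reject H0.

n_eff = 10, pos = 3, neg = 7, p = 0.343750, fail to reject H0.


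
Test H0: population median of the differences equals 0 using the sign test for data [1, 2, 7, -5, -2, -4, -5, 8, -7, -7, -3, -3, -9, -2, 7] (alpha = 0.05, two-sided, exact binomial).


Step 1: Discard zero differences. Original n = 15; n_eff = number of nonzero differences = 15.
Nonzero differences (with sign): +1, +2, +7, -5, -2, -4, -5, +8, -7, -7, -3, -3, -9, -2, +7
Step 2: Count signs: positive = 5, negative = 10.
Step 3: Under H0: P(positive) = 0.5, so the number of positives S ~ Bin(15, 0.5).
Step 4: Two-sided exact p-value = sum of Bin(15,0.5) probabilities at or below the observed probability = 0.301758.
Step 5: alpha = 0.05. fail to reject H0.

n_eff = 15, pos = 5, neg = 10, p = 0.301758, fail to reject H0.


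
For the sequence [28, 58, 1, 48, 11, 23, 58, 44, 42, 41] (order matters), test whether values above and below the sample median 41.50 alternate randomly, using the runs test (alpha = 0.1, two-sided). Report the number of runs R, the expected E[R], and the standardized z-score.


Step 1: Compute median = 41.50; label A = above, B = below.
Labels in order: BABABBAAAB  (n_A = 5, n_B = 5)
Step 2: Count runs R = 7.
Step 3: Under H0 (random ordering), E[R] = 2*n_A*n_B/(n_A+n_B) + 1 = 2*5*5/10 + 1 = 6.0000.
        Var[R] = 2*n_A*n_B*(2*n_A*n_B - n_A - n_B) / ((n_A+n_B)^2 * (n_A+n_B-1)) = 2000/900 = 2.2222.
        SD[R] = 1.4907.
Step 4: Continuity-corrected z = (R - 0.5 - E[R]) / SD[R] = (7 - 0.5 - 6.0000) / 1.4907 = 0.3354.
Step 5: Two-sided p-value via normal approximation = 2*(1 - Phi(|z|)) = 0.737316.
Step 6: alpha = 0.1. fail to reject H0.

R = 7, z = 0.3354, p = 0.737316, fail to reject H0.


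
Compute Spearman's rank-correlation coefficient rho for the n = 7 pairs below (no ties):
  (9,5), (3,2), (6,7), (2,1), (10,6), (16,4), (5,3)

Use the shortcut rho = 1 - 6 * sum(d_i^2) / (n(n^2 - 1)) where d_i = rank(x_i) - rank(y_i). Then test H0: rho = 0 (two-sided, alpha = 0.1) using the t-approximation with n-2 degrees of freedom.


Step 1: Rank x and y separately (midranks; no ties here).
rank(x): 9->5, 3->2, 6->4, 2->1, 10->6, 16->7, 5->3
rank(y): 5->5, 2->2, 7->7, 1->1, 6->6, 4->4, 3->3
Step 2: d_i = R_x(i) - R_y(i); compute d_i^2.
  (5-5)^2=0, (2-2)^2=0, (4-7)^2=9, (1-1)^2=0, (6-6)^2=0, (7-4)^2=9, (3-3)^2=0
sum(d^2) = 18.
Step 3: rho = 1 - 6*18 / (7*(7^2 - 1)) = 1 - 108/336 = 0.678571.
Step 4: Under H0, t = rho * sqrt((n-2)/(1-rho^2)) = 2.0657 ~ t(5).
Step 5: Two-sided p-value from the t-distribution with 5 df = 0.093750.
Step 6: alpha = 0.1. reject H0.

rho = 0.6786, p = 0.093750, reject H0 at alpha = 0.1.


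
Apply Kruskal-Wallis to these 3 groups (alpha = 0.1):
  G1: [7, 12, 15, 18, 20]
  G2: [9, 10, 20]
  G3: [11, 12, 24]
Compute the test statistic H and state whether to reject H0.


Step 1: Combine all N = 11 observations and assign midranks.
sorted (value, group, rank): (7,G1,1), (9,G2,2), (10,G2,3), (11,G3,4), (12,G1,5.5), (12,G3,5.5), (15,G1,7), (18,G1,8), (20,G1,9.5), (20,G2,9.5), (24,G3,11)
Step 2: Sum ranks within each group.
R_1 = 31 (n_1 = 5)
R_2 = 14.5 (n_2 = 3)
R_3 = 20.5 (n_3 = 3)
Step 3: H = 12/(N(N+1)) * sum(R_i^2/n_i) - 3(N+1)
     = 12/(11*12) * (31^2/5 + 14.5^2/3 + 20.5^2/3) - 3*12
     = 0.090909 * 402.367 - 36
     = 0.578788.
Step 4: Ties present; correction factor C = 1 - 12/(11^3 - 11) = 0.990909. Corrected H = 0.578788 / 0.990909 = 0.584098.
Step 5: Under H0, H ~ chi^2(2); p-value = 0.746732.
Step 6: alpha = 0.1. fail to reject H0.

H = 0.5841, df = 2, p = 0.746732, fail to reject H0.
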